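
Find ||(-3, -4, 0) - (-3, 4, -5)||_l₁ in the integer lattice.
13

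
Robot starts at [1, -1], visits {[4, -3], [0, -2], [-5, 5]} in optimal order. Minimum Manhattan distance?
22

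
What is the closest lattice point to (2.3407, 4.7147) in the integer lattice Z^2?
(2, 5)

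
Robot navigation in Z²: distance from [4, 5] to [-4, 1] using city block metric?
12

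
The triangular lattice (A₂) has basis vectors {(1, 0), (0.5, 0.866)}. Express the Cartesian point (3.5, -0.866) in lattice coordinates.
4b₁ - b₂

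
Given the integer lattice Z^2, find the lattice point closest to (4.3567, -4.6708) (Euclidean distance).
(4, -5)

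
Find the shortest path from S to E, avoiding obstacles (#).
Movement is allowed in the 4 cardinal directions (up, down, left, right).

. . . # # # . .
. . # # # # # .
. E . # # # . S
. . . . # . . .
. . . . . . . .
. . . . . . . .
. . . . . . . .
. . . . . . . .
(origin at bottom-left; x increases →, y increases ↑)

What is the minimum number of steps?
10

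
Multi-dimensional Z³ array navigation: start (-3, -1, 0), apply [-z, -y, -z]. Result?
(-3, -2, -2)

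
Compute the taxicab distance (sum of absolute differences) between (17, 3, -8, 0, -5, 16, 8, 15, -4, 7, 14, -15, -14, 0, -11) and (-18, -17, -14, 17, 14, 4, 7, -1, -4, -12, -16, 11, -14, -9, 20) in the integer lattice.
241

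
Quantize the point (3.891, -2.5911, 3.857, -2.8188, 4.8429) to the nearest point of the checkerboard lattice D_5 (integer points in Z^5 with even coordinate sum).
(4, -2, 4, -3, 5)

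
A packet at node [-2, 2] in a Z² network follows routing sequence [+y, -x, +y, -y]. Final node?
(-3, 3)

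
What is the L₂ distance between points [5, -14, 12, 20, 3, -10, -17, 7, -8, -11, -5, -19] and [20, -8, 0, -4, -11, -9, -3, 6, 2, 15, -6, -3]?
49.0714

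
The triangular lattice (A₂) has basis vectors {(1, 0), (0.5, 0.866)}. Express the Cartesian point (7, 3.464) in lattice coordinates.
5b₁ + 4b₂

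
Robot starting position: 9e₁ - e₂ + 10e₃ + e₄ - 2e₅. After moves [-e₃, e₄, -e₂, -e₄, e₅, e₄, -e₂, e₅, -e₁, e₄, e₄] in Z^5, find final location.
(8, -3, 9, 4, 0)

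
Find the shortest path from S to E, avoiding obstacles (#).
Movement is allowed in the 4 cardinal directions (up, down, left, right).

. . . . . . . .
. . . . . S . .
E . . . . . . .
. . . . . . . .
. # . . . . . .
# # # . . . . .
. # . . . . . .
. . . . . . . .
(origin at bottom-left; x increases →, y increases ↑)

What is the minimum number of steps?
6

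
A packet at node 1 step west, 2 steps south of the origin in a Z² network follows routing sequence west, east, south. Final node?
(-1, -3)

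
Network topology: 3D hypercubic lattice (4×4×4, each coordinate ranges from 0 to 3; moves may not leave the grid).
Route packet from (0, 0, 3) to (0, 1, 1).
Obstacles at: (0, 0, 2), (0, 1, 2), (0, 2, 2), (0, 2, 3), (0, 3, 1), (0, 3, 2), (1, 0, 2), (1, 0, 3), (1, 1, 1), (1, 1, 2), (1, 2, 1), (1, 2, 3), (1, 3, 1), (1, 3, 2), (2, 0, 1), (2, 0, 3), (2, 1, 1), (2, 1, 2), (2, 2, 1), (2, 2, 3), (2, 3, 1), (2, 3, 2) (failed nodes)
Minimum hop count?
11
(one shortest path: (0, 0, 3) → (0, 1, 3) → (1, 1, 3) → (2, 1, 3) → (3, 1, 3) → (3, 1, 2) → (3, 1, 1) → (3, 1, 0) → (2, 1, 0) → (1, 1, 0) → (0, 1, 0) → (0, 1, 1))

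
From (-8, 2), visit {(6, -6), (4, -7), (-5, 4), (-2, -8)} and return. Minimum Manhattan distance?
52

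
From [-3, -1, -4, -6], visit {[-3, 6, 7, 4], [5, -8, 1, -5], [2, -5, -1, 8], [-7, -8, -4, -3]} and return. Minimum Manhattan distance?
110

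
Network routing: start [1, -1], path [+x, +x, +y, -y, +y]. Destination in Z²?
(3, 0)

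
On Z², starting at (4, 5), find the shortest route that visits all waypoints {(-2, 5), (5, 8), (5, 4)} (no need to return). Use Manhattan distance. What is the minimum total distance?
16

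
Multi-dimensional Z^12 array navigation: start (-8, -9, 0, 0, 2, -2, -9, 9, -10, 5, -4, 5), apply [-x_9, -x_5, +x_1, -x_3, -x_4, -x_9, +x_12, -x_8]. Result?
(-7, -9, -1, -1, 1, -2, -9, 8, -12, 5, -4, 6)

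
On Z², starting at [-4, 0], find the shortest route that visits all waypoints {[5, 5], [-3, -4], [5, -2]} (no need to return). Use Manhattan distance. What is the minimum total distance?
22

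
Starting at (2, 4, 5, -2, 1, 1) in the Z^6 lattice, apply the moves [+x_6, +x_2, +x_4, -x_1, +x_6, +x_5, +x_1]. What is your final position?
(2, 5, 5, -1, 2, 3)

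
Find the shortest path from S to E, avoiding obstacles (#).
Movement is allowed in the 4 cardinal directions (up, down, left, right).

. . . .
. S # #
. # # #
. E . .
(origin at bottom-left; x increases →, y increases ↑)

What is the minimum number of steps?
4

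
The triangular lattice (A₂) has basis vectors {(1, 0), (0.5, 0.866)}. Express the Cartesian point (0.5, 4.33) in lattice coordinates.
-2b₁ + 5b₂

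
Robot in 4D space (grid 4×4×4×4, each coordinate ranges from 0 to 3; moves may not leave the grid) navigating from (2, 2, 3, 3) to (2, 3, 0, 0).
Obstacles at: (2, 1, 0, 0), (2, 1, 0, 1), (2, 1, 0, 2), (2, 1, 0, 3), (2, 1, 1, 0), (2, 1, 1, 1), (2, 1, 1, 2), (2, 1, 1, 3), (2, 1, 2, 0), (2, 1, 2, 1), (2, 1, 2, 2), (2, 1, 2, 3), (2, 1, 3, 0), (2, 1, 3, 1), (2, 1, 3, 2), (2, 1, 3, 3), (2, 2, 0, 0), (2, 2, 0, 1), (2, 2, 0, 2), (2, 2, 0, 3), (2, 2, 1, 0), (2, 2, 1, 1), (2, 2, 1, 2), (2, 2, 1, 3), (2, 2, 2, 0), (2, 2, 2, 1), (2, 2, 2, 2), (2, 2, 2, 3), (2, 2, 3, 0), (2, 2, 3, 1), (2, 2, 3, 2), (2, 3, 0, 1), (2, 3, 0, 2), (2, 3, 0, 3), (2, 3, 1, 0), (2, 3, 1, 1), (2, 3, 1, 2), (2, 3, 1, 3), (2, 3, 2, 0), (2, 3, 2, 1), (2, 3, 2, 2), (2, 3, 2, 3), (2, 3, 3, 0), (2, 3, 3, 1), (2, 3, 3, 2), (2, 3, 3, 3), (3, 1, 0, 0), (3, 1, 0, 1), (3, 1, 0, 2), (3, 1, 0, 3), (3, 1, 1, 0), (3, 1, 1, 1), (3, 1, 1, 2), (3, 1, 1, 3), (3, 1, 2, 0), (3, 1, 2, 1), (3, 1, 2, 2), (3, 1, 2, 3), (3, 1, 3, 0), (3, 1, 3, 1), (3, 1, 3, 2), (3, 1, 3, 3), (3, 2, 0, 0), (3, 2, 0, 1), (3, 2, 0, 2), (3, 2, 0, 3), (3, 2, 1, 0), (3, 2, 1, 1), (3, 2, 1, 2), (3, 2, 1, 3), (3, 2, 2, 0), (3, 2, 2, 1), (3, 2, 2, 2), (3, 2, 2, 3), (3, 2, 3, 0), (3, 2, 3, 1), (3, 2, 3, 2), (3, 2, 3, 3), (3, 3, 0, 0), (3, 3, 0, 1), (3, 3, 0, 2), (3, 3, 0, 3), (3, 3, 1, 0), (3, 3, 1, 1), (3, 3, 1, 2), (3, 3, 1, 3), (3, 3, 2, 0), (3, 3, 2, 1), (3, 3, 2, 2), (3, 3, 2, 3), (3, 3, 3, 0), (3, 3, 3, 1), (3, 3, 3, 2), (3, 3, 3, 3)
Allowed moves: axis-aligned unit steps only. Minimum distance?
9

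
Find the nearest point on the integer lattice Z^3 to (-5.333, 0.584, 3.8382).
(-5, 1, 4)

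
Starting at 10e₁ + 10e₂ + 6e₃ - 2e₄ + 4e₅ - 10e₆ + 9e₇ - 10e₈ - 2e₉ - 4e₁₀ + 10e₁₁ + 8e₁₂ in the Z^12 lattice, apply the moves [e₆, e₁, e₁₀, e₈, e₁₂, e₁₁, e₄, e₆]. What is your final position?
(11, 10, 6, -1, 4, -8, 9, -9, -2, -3, 11, 9)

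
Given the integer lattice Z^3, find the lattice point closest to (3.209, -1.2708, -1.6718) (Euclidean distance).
(3, -1, -2)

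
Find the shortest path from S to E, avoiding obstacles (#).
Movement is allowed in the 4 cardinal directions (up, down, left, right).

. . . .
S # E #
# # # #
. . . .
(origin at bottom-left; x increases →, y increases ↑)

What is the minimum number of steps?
4
(one shortest path: (0, 2) → (0, 3) → (1, 3) → (2, 3) → (2, 2))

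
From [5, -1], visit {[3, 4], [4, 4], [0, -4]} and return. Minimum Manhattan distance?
26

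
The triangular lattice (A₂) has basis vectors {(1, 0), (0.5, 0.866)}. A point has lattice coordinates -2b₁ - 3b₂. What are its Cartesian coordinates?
(-3.5, -2.598)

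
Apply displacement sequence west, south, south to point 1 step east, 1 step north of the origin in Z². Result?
(0, -1)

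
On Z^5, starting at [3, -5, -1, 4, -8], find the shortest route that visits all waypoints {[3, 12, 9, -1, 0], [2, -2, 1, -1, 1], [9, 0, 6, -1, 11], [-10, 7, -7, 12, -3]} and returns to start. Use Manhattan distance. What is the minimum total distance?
170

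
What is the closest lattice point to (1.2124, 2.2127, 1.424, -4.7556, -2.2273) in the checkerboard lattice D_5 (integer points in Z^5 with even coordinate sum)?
(1, 2, 2, -5, -2)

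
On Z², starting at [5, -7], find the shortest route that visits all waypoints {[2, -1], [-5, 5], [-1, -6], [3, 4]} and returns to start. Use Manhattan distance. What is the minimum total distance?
46
(one optimal route: (5, -7) → (2, -1) → (3, 4) → (-5, 5) → (-1, -6) → (5, -7))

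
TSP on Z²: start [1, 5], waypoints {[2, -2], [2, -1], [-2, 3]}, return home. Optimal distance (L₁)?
22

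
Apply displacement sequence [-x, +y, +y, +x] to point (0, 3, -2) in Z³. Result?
(0, 5, -2)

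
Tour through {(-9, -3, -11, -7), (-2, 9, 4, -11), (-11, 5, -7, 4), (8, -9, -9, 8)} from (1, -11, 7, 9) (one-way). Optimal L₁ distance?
128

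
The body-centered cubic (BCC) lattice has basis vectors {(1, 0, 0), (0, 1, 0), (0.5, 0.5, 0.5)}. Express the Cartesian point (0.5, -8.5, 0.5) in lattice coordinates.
-9b₂ + b₃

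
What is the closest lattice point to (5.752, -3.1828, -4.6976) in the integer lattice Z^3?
(6, -3, -5)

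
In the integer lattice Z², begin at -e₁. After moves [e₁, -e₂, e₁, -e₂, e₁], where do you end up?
(2, -2)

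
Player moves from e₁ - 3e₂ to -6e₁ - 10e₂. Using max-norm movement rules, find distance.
7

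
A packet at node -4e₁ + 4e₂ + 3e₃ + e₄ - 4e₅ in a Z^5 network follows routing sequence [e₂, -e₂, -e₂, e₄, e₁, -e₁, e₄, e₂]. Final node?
(-4, 4, 3, 3, -4)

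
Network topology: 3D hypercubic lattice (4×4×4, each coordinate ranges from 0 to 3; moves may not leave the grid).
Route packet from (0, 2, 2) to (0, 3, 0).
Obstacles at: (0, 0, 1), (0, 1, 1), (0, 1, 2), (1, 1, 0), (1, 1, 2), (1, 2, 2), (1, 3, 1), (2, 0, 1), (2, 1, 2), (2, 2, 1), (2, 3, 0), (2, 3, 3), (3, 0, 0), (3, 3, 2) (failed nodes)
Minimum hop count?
3
(one shortest path: (0, 2, 2) → (0, 3, 2) → (0, 3, 1) → (0, 3, 0))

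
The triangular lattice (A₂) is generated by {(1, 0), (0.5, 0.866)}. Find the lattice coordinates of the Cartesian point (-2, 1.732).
-3b₁ + 2b₂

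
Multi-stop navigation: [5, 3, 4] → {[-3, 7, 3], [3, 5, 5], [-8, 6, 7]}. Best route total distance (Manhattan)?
25
(one optimal route: (5, 3, 4) → (3, 5, 5) → (-3, 7, 3) → (-8, 6, 7))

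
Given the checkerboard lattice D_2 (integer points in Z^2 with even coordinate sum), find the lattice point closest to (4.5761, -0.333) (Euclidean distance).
(4, 0)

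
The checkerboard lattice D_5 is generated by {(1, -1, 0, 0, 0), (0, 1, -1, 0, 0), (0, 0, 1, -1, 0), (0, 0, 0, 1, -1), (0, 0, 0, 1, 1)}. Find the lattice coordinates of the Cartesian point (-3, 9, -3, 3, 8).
-3b₁ + 6b₂ + 3b₃ - b₄ + 7b₅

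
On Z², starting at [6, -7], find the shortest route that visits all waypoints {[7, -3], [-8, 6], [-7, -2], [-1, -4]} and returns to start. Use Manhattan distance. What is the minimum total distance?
56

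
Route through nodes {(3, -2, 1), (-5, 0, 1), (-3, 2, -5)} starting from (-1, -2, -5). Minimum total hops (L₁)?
26
(one optimal route: (-1, -2, -5) → (-3, 2, -5) → (-5, 0, 1) → (3, -2, 1))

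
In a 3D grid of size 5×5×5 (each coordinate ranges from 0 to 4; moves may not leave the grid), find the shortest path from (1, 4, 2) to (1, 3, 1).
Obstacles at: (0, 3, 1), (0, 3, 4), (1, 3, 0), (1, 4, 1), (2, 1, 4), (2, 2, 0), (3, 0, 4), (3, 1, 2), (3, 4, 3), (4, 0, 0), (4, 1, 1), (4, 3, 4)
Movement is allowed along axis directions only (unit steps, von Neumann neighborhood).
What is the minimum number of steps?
2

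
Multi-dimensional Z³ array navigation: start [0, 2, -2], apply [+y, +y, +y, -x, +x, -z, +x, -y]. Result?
(1, 4, -3)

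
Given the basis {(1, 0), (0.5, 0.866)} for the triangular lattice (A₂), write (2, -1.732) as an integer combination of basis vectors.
3b₁ - 2b₂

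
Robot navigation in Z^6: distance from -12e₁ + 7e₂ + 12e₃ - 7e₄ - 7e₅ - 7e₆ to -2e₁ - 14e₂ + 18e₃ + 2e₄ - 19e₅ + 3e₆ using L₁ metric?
68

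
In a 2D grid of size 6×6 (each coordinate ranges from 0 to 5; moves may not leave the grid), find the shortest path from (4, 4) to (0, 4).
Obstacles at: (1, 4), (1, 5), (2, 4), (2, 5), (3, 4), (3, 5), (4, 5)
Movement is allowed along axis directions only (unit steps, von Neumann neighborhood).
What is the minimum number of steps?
6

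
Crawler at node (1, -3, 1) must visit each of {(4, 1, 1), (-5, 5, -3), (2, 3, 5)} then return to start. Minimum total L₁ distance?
50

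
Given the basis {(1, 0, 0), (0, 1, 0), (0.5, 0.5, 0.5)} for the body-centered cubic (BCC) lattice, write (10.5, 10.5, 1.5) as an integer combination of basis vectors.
9b₁ + 9b₂ + 3b₃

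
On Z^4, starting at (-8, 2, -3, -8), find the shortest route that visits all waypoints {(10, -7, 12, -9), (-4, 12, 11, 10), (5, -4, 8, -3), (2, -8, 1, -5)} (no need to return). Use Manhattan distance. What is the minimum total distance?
110
(one optimal route: (-8, 2, -3, -8) → (2, -8, 1, -5) → (10, -7, 12, -9) → (5, -4, 8, -3) → (-4, 12, 11, 10))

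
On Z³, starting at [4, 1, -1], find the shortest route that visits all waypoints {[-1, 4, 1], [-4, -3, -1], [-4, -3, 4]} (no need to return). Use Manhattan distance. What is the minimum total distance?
27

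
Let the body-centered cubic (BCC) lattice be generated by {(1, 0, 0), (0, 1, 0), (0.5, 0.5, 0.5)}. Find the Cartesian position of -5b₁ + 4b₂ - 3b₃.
(-6.5, 2.5, -1.5)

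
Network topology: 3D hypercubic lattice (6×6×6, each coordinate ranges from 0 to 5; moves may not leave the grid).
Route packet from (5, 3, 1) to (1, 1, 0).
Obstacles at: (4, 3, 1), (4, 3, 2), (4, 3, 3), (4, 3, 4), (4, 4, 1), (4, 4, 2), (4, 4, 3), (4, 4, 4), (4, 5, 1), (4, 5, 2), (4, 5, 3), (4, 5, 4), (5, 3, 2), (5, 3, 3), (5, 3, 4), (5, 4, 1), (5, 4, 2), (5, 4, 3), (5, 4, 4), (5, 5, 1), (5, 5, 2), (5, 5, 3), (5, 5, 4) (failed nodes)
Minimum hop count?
7
(one shortest path: (5, 3, 1) → (5, 2, 1) → (4, 2, 1) → (3, 2, 1) → (2, 2, 1) → (1, 2, 1) → (1, 1, 1) → (1, 1, 0))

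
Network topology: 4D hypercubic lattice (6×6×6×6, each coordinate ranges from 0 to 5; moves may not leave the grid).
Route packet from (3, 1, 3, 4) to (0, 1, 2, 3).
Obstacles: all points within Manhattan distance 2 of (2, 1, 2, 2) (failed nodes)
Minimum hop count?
5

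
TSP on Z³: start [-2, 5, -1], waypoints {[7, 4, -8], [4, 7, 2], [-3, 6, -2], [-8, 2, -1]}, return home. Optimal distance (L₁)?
64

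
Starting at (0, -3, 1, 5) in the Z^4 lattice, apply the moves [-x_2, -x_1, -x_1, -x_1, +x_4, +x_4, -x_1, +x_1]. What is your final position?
(-3, -4, 1, 7)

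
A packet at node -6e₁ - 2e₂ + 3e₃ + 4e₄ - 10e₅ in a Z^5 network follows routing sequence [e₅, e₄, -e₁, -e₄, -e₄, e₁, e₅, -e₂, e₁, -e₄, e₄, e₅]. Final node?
(-5, -3, 3, 3, -7)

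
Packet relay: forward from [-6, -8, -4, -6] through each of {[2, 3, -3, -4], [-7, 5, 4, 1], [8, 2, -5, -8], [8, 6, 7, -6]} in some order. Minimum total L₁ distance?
79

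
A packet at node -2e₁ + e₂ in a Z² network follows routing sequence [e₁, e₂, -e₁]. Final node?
(-2, 2)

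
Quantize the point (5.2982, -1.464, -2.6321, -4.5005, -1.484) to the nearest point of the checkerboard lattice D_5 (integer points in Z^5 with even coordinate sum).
(5, -1, -3, -4, -1)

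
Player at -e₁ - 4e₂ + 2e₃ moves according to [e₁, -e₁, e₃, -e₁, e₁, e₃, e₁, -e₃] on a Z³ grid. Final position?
(0, -4, 3)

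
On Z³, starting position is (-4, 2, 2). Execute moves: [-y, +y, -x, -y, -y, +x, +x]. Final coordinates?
(-3, 0, 2)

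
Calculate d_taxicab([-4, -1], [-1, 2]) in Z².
6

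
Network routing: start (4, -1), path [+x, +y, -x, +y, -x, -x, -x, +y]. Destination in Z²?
(1, 2)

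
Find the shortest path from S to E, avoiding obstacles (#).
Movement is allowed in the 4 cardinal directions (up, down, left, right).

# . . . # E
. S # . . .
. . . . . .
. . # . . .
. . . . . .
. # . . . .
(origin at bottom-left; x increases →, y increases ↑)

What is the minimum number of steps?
7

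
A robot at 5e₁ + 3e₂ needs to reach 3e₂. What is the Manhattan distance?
5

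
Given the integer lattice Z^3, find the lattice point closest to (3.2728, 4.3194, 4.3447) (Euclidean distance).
(3, 4, 4)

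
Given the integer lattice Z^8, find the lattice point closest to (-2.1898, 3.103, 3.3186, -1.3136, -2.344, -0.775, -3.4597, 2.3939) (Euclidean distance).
(-2, 3, 3, -1, -2, -1, -3, 2)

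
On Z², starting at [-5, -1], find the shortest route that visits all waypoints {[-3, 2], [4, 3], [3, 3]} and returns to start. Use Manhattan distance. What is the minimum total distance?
26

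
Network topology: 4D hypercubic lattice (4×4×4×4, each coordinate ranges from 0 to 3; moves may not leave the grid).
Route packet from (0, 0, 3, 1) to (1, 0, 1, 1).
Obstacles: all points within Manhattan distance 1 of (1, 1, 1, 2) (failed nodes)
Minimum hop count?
3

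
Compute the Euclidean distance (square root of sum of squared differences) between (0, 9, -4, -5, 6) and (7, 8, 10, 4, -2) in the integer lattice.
19.7737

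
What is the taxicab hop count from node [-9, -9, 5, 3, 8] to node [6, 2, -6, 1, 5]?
42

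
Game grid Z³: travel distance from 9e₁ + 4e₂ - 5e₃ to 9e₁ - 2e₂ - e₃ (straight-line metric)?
7.2111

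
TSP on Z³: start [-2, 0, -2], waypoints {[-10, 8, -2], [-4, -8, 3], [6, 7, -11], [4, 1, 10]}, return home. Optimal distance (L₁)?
110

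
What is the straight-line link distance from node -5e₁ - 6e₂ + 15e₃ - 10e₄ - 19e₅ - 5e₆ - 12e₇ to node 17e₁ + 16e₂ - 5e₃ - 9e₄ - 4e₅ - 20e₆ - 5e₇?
43.2204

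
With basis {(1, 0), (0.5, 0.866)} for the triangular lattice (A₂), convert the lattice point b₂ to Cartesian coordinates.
(0.5, 0.866)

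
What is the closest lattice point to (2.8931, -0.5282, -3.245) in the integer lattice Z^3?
(3, -1, -3)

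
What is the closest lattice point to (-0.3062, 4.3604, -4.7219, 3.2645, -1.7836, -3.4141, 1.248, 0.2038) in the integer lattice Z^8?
(0, 4, -5, 3, -2, -3, 1, 0)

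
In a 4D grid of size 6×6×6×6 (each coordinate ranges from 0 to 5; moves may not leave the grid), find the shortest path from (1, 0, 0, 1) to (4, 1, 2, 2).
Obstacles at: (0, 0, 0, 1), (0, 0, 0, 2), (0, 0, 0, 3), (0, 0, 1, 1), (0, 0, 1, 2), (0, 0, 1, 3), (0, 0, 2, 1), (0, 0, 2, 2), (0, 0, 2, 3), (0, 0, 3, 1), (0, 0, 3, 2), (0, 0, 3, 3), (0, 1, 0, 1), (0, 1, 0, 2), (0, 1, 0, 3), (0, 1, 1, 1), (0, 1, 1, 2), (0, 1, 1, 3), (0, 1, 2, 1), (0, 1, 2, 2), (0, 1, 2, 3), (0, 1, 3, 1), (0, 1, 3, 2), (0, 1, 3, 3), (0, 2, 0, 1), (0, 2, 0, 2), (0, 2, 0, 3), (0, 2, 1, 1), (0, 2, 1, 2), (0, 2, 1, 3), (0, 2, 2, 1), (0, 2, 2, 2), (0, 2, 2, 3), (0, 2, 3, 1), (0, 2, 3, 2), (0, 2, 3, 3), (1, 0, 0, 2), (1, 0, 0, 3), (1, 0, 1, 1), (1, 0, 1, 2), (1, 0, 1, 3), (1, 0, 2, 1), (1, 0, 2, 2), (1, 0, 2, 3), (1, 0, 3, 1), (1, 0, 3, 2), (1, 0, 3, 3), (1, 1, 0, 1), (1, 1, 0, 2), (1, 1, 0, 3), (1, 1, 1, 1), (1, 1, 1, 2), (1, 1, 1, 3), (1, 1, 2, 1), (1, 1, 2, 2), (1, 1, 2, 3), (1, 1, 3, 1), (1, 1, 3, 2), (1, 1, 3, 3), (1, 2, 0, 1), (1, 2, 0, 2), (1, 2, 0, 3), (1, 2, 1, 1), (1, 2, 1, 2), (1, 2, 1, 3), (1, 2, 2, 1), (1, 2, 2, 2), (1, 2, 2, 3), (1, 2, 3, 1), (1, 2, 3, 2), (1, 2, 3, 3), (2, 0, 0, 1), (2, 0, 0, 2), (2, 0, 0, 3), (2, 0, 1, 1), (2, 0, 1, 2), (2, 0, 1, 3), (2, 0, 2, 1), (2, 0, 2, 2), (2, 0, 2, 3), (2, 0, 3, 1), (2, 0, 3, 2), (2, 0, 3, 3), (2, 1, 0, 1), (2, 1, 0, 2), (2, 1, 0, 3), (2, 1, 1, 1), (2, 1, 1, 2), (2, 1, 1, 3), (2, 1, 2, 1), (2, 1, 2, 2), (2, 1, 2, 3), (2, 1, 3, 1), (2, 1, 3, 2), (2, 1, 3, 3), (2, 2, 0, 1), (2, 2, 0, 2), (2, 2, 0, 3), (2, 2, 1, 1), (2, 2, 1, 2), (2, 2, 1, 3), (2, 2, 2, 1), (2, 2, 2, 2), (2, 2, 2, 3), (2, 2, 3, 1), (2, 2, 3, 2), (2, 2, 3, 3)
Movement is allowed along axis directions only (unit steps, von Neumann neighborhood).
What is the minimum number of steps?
9
(one shortest path: (1, 0, 0, 1) → (1, 0, 0, 0) → (2, 0, 0, 0) → (3, 0, 0, 0) → (4, 0, 0, 0) → (4, 1, 0, 0) → (4, 1, 1, 0) → (4, 1, 2, 0) → (4, 1, 2, 1) → (4, 1, 2, 2))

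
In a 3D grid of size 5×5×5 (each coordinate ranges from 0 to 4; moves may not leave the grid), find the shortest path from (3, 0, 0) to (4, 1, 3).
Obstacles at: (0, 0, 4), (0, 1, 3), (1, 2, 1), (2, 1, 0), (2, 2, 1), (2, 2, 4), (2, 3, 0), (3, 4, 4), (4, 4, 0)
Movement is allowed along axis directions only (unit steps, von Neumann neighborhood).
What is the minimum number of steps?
5
(one shortest path: (3, 0, 0) → (4, 0, 0) → (4, 1, 0) → (4, 1, 1) → (4, 1, 2) → (4, 1, 3))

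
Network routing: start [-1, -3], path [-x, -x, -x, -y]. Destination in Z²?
(-4, -4)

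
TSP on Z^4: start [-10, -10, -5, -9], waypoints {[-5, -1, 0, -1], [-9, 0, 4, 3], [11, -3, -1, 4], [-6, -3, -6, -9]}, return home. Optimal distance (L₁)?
114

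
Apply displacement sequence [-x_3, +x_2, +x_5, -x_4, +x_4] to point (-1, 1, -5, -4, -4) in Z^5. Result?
(-1, 2, -6, -4, -3)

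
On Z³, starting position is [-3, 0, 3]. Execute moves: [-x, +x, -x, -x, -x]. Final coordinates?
(-6, 0, 3)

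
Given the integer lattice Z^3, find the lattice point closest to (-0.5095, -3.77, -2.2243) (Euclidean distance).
(-1, -4, -2)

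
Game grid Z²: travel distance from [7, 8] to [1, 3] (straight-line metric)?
7.81025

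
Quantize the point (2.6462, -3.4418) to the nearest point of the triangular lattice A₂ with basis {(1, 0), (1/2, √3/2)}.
(3, -3.464)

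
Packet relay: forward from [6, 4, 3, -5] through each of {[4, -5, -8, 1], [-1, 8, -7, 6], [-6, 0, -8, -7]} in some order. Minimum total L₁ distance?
76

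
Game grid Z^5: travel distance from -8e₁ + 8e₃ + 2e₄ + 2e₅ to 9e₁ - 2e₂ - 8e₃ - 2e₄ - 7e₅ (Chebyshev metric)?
17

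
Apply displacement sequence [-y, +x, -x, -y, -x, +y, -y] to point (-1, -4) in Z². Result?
(-2, -6)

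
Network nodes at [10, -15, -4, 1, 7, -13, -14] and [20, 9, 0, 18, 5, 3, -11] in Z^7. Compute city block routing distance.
76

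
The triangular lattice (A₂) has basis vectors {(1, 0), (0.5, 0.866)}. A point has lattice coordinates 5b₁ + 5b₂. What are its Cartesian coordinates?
(7.5, 4.33)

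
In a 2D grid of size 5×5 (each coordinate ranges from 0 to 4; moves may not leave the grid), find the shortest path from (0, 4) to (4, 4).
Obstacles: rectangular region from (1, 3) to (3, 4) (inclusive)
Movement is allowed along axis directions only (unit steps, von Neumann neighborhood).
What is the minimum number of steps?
8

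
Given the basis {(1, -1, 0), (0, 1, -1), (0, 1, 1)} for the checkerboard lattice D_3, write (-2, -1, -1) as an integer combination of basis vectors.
-2b₁ - b₂ - 2b₃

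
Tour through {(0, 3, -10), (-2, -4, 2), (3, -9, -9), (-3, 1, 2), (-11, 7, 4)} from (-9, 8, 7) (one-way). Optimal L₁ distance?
65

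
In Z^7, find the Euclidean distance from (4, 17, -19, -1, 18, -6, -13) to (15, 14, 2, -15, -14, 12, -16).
46.0869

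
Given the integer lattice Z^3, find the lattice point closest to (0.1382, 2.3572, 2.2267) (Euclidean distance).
(0, 2, 2)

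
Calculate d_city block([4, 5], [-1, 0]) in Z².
10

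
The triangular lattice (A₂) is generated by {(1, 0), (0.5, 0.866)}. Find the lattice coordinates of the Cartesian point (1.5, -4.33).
4b₁ - 5b₂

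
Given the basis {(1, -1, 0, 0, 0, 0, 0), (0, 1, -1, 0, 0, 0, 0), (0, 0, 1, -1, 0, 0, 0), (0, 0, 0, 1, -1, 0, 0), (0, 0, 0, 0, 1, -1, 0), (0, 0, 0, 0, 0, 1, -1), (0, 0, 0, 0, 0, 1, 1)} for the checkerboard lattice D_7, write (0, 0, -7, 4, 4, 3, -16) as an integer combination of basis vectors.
-7b₃ - 3b₄ + b₅ + 10b₆ - 6b₇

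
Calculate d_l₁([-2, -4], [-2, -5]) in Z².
1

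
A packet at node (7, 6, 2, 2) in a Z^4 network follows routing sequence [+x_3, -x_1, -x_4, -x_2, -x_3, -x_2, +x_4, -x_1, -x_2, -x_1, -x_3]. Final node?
(4, 3, 1, 2)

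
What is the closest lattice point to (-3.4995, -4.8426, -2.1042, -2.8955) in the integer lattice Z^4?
(-3, -5, -2, -3)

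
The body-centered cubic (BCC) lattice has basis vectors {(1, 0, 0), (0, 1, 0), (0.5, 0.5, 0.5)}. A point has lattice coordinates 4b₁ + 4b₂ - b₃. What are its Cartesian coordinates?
(3.5, 3.5, -0.5)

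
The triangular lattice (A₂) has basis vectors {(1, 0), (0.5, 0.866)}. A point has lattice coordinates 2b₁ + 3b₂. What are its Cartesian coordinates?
(3.5, 2.598)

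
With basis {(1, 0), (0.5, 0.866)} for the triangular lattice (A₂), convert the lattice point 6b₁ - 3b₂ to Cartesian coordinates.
(4.5, -2.598)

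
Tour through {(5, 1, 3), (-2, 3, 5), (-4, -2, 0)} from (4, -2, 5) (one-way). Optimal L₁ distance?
29
(one optimal route: (4, -2, 5) → (5, 1, 3) → (-2, 3, 5) → (-4, -2, 0))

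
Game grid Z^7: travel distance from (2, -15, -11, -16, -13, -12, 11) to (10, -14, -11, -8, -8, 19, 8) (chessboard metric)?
31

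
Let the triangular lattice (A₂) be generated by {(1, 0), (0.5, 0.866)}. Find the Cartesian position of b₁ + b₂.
(1.5, 0.866)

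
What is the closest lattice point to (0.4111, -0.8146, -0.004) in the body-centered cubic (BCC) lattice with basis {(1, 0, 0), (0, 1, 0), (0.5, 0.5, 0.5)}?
(0, -1, 0)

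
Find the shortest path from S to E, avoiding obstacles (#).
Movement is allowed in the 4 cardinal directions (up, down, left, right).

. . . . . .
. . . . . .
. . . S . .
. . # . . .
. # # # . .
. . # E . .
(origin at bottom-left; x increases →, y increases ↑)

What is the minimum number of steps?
5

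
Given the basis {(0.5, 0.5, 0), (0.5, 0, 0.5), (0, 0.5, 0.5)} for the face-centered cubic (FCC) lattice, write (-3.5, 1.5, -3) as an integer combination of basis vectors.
b₁ - 8b₂ + 2b₃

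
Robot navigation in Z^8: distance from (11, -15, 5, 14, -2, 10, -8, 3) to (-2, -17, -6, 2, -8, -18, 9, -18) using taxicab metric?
110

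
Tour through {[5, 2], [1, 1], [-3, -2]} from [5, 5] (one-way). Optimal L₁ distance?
15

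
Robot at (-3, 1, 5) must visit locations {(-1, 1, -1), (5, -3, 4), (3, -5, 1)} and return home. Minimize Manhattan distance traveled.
40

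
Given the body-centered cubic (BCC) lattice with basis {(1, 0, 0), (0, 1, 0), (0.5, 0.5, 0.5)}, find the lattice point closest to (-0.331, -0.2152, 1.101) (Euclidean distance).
(0, 0, 1)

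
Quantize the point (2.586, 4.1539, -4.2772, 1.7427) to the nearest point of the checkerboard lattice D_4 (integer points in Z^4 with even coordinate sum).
(2, 4, -4, 2)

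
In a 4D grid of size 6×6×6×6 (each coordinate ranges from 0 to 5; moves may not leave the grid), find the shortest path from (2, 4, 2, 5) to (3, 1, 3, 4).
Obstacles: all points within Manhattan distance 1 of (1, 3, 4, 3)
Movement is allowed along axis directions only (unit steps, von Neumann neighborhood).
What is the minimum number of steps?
6
(one shortest path: (2, 4, 2, 5) → (3, 4, 2, 5) → (3, 3, 2, 5) → (3, 2, 2, 5) → (3, 1, 2, 5) → (3, 1, 3, 5) → (3, 1, 3, 4))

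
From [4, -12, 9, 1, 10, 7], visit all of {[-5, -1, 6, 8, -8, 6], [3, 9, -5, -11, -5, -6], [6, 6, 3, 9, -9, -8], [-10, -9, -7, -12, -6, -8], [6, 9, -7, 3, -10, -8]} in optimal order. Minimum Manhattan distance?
169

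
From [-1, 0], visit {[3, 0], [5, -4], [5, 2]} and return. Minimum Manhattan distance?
24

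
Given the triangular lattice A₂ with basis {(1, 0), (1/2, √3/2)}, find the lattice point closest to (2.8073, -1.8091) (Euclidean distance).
(3, -1.732)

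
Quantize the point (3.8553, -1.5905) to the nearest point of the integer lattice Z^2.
(4, -2)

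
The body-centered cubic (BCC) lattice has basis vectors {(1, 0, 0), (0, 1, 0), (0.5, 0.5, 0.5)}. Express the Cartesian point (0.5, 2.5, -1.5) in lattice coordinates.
2b₁ + 4b₂ - 3b₃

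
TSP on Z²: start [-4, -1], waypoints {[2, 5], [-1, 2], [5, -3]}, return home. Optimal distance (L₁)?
34
(one optimal route: (-4, -1) → (-1, 2) → (2, 5) → (5, -3) → (-4, -1))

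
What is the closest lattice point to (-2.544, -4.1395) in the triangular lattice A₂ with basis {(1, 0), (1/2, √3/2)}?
(-2.5, -4.33)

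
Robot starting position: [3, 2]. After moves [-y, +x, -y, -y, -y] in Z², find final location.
(4, -2)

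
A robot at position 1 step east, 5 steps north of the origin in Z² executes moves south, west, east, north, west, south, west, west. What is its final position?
(-2, 4)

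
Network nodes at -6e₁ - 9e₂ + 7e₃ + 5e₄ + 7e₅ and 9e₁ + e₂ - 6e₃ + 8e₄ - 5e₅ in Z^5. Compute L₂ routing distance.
25.4362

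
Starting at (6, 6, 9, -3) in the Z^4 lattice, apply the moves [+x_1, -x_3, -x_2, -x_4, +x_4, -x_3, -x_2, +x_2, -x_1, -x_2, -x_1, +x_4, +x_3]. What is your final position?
(5, 4, 8, -2)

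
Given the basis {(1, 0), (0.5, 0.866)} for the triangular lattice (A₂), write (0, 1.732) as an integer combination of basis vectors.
-b₁ + 2b₂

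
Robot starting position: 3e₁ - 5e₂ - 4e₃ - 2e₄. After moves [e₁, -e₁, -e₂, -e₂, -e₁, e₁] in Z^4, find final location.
(3, -7, -4, -2)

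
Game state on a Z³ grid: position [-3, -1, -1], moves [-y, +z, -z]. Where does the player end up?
(-3, -2, -1)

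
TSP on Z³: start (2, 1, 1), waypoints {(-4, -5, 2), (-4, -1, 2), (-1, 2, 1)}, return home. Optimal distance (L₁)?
28
(one optimal route: (2, 1, 1) → (-4, -5, 2) → (-4, -1, 2) → (-1, 2, 1) → (2, 1, 1))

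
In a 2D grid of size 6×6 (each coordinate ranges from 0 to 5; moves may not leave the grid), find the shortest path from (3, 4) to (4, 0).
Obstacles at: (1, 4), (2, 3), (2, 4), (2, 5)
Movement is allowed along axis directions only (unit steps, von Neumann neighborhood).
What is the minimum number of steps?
5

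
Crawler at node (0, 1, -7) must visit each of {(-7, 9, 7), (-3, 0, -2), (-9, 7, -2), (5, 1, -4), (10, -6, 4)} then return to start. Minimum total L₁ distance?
98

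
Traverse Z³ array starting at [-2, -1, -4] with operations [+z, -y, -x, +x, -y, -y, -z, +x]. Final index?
(-1, -4, -4)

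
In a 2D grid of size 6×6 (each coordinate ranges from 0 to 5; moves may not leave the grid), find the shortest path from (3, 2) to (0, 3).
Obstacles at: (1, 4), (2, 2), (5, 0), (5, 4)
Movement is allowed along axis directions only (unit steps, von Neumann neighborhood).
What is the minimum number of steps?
4
(one shortest path: (3, 2) → (3, 3) → (2, 3) → (1, 3) → (0, 3))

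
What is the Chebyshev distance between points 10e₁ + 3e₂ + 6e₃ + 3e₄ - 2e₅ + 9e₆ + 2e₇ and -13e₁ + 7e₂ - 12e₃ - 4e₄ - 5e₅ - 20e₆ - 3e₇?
29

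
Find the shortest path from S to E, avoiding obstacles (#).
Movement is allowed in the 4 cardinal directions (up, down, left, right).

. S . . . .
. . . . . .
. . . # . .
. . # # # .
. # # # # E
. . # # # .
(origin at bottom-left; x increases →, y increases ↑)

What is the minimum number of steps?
8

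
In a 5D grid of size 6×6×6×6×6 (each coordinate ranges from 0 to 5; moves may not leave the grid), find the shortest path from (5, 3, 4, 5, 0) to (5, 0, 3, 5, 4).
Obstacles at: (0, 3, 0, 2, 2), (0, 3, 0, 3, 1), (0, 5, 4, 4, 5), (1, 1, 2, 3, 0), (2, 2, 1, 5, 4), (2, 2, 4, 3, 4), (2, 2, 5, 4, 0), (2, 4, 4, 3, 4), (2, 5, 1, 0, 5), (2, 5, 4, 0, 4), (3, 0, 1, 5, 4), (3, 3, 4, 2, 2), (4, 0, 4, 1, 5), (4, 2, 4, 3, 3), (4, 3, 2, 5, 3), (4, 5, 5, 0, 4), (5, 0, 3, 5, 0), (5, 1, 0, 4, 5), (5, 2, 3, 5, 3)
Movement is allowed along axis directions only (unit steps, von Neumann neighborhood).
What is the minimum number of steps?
8
(one shortest path: (5, 3, 4, 5, 0) → (5, 2, 4, 5, 0) → (5, 1, 4, 5, 0) → (5, 0, 4, 5, 0) → (5, 0, 4, 5, 1) → (5, 0, 3, 5, 1) → (5, 0, 3, 5, 2) → (5, 0, 3, 5, 3) → (5, 0, 3, 5, 4))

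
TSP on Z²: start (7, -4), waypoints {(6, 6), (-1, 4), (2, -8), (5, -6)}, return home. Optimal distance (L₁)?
44
(one optimal route: (7, -4) → (6, 6) → (-1, 4) → (2, -8) → (5, -6) → (7, -4))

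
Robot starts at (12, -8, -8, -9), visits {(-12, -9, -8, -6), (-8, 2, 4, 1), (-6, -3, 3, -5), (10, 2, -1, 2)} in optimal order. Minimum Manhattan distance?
90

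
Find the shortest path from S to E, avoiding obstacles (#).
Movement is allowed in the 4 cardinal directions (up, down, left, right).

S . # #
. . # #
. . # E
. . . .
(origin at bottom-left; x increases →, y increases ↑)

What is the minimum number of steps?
7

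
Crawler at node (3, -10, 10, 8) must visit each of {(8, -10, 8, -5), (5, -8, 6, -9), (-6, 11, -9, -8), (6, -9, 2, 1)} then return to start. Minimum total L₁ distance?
148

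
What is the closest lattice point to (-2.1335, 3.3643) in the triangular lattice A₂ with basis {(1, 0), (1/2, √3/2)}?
(-2, 3.464)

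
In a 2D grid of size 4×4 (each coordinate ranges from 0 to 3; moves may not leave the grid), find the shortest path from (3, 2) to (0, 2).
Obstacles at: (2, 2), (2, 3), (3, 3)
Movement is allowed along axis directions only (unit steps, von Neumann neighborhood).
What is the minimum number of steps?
5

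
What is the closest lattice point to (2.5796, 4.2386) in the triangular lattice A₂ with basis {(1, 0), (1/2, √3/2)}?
(2.5, 4.33)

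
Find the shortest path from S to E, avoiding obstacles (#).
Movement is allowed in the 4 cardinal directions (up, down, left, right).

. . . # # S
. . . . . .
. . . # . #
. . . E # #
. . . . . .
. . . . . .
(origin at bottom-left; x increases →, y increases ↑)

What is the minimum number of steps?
7
(one shortest path: (5, 5) → (5, 4) → (4, 4) → (3, 4) → (2, 4) → (2, 3) → (2, 2) → (3, 2))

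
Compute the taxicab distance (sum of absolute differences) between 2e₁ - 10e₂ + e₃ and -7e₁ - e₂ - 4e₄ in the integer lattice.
23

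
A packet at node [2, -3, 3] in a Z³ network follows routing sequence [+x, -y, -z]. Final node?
(3, -4, 2)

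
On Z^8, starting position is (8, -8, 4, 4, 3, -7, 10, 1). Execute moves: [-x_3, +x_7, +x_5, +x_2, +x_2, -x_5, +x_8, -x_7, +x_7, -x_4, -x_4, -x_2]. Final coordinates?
(8, -7, 3, 2, 3, -7, 11, 2)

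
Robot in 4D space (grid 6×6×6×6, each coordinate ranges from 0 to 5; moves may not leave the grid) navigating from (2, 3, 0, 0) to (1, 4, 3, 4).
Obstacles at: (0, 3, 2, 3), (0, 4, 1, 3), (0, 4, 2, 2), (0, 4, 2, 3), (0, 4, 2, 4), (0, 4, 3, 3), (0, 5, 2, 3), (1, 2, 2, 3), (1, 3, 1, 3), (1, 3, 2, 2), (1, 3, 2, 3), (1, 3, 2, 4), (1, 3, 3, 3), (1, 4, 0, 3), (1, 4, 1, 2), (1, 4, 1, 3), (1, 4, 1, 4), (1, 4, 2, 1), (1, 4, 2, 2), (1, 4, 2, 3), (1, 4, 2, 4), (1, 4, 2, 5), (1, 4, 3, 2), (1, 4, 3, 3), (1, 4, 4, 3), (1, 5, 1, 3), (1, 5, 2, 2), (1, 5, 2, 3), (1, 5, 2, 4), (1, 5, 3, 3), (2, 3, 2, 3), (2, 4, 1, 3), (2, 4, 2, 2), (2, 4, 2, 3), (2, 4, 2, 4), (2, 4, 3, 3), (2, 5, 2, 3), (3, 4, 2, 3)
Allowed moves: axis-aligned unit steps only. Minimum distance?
9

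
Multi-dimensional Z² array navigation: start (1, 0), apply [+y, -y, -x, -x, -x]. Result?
(-2, 0)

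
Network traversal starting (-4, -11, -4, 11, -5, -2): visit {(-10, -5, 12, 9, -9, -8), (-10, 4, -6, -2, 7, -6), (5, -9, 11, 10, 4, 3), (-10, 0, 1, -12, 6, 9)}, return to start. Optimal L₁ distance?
238
(one optimal route: (-4, -11, -4, 11, -5, -2) → (-10, -5, 12, 9, -9, -8) → (-10, 4, -6, -2, 7, -6) → (-10, 0, 1, -12, 6, 9) → (5, -9, 11, 10, 4, 3) → (-4, -11, -4, 11, -5, -2))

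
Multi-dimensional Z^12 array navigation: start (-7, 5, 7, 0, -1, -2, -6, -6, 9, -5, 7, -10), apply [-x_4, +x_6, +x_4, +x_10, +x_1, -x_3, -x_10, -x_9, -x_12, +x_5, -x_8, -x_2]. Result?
(-6, 4, 6, 0, 0, -1, -6, -7, 8, -5, 7, -11)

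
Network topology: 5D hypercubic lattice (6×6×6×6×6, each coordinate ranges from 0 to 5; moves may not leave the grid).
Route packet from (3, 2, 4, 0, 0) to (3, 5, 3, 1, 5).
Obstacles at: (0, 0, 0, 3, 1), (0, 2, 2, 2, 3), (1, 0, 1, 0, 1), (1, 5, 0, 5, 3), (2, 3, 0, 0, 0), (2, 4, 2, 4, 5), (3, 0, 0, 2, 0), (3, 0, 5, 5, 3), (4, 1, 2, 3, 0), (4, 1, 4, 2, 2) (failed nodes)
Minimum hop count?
10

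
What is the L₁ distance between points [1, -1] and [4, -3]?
5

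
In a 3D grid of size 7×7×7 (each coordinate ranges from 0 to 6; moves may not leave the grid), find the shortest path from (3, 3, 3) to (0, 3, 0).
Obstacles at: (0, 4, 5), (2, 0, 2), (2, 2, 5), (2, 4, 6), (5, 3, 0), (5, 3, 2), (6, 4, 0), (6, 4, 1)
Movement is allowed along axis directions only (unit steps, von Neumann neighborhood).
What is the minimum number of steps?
6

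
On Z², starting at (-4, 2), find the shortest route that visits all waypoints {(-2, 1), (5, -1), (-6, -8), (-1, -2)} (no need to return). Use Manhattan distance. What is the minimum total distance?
30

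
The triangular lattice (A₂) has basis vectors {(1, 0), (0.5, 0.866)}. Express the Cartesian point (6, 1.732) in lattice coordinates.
5b₁ + 2b₂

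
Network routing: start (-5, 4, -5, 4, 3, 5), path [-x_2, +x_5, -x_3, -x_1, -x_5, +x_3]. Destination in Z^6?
(-6, 3, -5, 4, 3, 5)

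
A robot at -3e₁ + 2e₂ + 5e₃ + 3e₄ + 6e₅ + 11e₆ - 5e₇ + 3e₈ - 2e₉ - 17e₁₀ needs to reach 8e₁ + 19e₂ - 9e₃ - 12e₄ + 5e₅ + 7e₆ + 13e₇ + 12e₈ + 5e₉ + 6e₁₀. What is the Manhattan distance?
119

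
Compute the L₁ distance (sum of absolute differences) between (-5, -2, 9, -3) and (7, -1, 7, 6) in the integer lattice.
24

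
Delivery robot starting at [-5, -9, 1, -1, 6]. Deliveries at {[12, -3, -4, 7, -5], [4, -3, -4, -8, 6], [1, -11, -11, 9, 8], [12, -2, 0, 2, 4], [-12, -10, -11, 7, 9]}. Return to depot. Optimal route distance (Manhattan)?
160
(one optimal route: (-5, -9, 1, -1, 6) → (4, -3, -4, -8, 6) → (12, -2, 0, 2, 4) → (12, -3, -4, 7, -5) → (1, -11, -11, 9, 8) → (-12, -10, -11, 7, 9) → (-5, -9, 1, -1, 6))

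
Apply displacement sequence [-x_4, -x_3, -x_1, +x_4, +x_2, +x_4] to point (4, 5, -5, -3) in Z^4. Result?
(3, 6, -6, -2)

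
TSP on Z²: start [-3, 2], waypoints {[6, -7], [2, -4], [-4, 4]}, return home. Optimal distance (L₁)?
42
(one optimal route: (-3, 2) → (6, -7) → (2, -4) → (-4, 4) → (-3, 2))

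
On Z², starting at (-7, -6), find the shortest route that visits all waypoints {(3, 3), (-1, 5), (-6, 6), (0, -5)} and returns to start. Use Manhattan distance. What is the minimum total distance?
44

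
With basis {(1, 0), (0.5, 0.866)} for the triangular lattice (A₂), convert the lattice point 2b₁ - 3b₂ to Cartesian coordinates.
(0.5, -2.598)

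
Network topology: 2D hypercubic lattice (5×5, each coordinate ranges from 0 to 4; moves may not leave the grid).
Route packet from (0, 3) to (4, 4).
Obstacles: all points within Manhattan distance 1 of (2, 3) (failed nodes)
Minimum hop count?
9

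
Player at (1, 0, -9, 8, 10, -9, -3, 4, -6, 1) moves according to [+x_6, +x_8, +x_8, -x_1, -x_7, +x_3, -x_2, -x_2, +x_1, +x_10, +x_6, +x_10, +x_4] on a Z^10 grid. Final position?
(1, -2, -8, 9, 10, -7, -4, 6, -6, 3)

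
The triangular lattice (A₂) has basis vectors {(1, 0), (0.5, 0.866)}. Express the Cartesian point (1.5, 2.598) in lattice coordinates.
3b₂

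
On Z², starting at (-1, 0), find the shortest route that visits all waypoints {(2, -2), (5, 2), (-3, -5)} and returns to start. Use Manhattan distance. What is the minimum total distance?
30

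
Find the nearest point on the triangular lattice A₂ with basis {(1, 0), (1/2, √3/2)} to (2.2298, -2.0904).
(2, -1.732)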